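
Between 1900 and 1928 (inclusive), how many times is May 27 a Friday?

Track May 27's weekday year by year (advancing +1, or +2 across a Feb 29):
  1900: Sun  1901: Mon (+1)  1902: Tue (+1)  1903: Wed (+1)  1904: Fri (+2) ✓
  1905: Sat (+1)  1906: Sun (+1)  1907: Mon (+1)  1908: Wed (+2)  1909: Thu (+1)
  1910: Fri (+1) ✓  1911: Sat (+1)  1912: Mon (+2)  1913: Tue (+1)  1914: Wed (+1)
  1915: Thu (+1)  1916: Sat (+2)  1917: Sun (+1)  1918: Mon (+1)  1919: Tue (+1)
  1920: Thu (+2)  1921: Fri (+1) ✓  1922: Sat (+1)  1923: Sun (+1)  1924: Tue (+2)
  1925: Wed (+1)  1926: Thu (+1)  1927: Fri (+1) ✓  1928: Sun (+2)
Friday years: 1904, 1910, 1921, 1927 — 4 in total.

4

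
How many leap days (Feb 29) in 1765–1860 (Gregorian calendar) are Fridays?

Leap years in 1765–1860: 23 of them.
Feb 29 weekday advances by 5 (mod 7) from one leap year to the next four years later (or differs when a century non-leap intervenes).
Leap-day weekdays: 1768:Mon 1772:Sat 1776:Thu 1780:Tue 1784:Sun 1788:Fri✓ 1792:Wed 1796:Mon 1804:Wed 1808:Mon 1812:Sat 1816:Thu 1820:Tue 1824:Sun 1828:Fri✓ 1832:Wed 1836:Mon 1840:Sat 1844:Thu 1848:Tue 1852:Sun 1856:Fri✓ 1860:Wed
Friday: 1788, 1828, 1856 → 3.

3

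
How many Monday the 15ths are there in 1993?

Check the 15th of each month of 1993: Jan 15: Fri, Feb 15: Mon, Mar 15: Mon, Apr 15: Thu, May 15: Sat, Jun 15: Tue, Jul 15: Thu, Aug 15: Sun, Sep 15: Wed, Oct 15: Fri, Nov 15: Mon, Dec 15: Wed.
Monday occurs in February, March, November — 3 months.

3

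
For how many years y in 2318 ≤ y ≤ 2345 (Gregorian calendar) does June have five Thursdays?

8

June has 30 days; it has five Thursdays when Thursday falls among the first (month-length − 28) days — i.e. when June 1 is one of Thursday/Wednesday.
June 1 by year: 2318:Sat 2319:Sun 2320:Tue 2321:Wed✓ 2322:Thu✓ 2323:Fri 2324:Sun 2325:Mon 2326:Tue 2327:Wed✓ 2328:Fri 2329:Sat 2330:Sun 2331:Mon 2332:Wed✓ 2333:Thu✓ 2334:Fri 2335:Sat 2336:Mon 2337:Tue 2338:Wed✓ 2339:Thu✓ 2340:Sat 2341:Sun 2342:Mon 2343:Tue 2344:Thu✓ 2345:Fri
Years with five Thursdays: 2321, 2322, 2327, 2332, 2333, 2338, 2339, 2344 → 8.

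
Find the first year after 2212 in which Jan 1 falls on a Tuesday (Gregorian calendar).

Jan 1 advances by 2 weekdays after a leap year and by 1 after a common year.
2212: Jan 1 is Wednesday (leap).
2213: Friday
2214: Saturday
2215: Sunday
2216: Monday (leap)
2217: Wednesday
2218: Thursday
2219: Friday
2220: Saturday (leap)
2221: Monday
2222: Tuesday
2222 begins on a Tuesday

2222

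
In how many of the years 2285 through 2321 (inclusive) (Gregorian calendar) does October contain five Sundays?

October has 31 days; it has five Sundays when Sunday falls among the first (month-length − 28) days — i.e. when October 1 is one of Sunday/Saturday/Friday.
October 1 by year: 2285:Thu 2286:Fri✓ 2287:Sat✓ 2288:Mon 2289:Tue 2290:Wed 2291:Thu 2292:Sat✓ 2293:Sun✓ 2294:Mon 2295:Tue 2296:Thu 2297:Fri✓ 2298:Sat✓ 2299:Sun✓ …(7 more)… 2307:Tue 2308:Thu 2309:Fri✓ 2310:Sat✓ 2311:Sun✓ 2312:Tue 2313:Wed 2314:Thu 2315:Fri✓ 2316:Sun✓ 2317:Mon 2318:Tue 2319:Wed 2320:Fri✓ 2321:Sat✓
Years with five Sundays: 2286, 2287, 2292, 2293, 2297, 2298, 2299, 2304, 2305, 2309, 2310, 2311, 2315, 2316, 2320, 2321 → 16.

16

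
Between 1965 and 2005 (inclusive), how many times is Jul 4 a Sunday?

7

Track Jul 4's weekday year by year (advancing +1, or +2 across a Feb 29):
  1965: Sun ✓  1966: Mon (+1)  1967: Tue (+1)  1968: Thu (+2)  1969: Fri (+1)
  1970: Sat (+1)  1971: Sun (+1) ✓  1972: Tue (+2)  1973: Wed (+1)  1974: Thu (+1)
  1975: Fri (+1)  1976: Sun (+2) ✓  1977: Mon (+1)  1978: Tue (+1)  … (13 more years) …
  1992: Sat (+2)  1993: Sun (+1) ✓  1994: Mon (+1)  1995: Tue (+1)  1996: Thu (+2)
  1997: Fri (+1)  1998: Sat (+1)  1999: Sun (+1) ✓  2000: Tue (+2)  2001: Wed (+1)
  2002: Thu (+1)  2003: Fri (+1)  2004: Sun (+2) ✓  2005: Mon (+1)
Sunday years: 1965, 1971, 1976, 1982, 1993, 1999, 2004 — 7 in total.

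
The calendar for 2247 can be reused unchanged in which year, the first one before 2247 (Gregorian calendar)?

Two years share a calendar iff Jan 1 falls on the same weekday and both are leap or both are common. 2247: Jan 1 is Friday, common year.
2246: Jan 1 Thursday, common
2245: Jan 1 Wednesday, common
2244: Jan 1 Monday, leap
2243: Jan 1 Sunday, common
2242: Jan 1 Saturday, common
2241: Jan 1 Friday, common
2241 matches on both conditions.

2241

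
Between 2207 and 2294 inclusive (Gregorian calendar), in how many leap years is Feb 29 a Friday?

3

Leap years in 2207–2294: 22 of them.
Feb 29 weekday advances by 5 (mod 7) from one leap year to the next four years later (or differs when a century non-leap intervenes).
Leap-day weekdays: 2208:Mon 2212:Sat 2216:Thu 2220:Tue 2224:Sun 2228:Fri✓ 2232:Wed 2236:Mon 2240:Sat 2244:Thu 2248:Tue 2252:Sun 2256:Fri✓ 2260:Wed 2264:Mon 2268:Sat 2272:Thu 2276:Tue 2280:Sun 2284:Fri✓ 2288:Wed 2292:Mon
Friday: 2228, 2256, 2284 → 3.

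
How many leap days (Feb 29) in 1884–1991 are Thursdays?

3

Leap years in 1884–1991: 26 of them.
Feb 29 weekday advances by 5 (mod 7) from one leap year to the next four years later (or differs when a century non-leap intervenes).
Leap-day weekdays: 1884:Fri 1888:Wed 1892:Mon 1896:Sat 1904:Mon 1908:Sat 1912:Thu✓ 1916:Tue 1920:Sun 1924:Fri 1928:Wed 1932:Mon 1936:Sat 1940:Thu✓ 1944:Tue 1948:Sun 1952:Fri 1956:Wed 1960:Mon 1964:Sat 1968:Thu✓ 1972:Tue 1976:Sun 1980:Fri 1984:Wed 1988:Mon
Thursday: 1912, 1940, 1968 → 3.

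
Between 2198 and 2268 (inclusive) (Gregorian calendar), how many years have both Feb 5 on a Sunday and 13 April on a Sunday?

Check each year's weekday for Feb 5 and 13 April:
  2198: Mon/Fri  2199: Tue/Sat  2200: Wed/Sun  2201: Thu/Mon  2202: Fri/Tue  2203: Sat/Wed  2204: Sun/Fri  2205: Tue/Sat  2206: Wed/Sun  2207: Thu/Mon  2208: Fri/Wed  2209: Sun/Thu  2210: Mon/Fri  2211: Tue/Sat  …(43 more)…  2255: Mon/Fri  2256: Tue/Sun  2257: Thu/Mon  2258: Fri/Tue  2259: Sat/Wed  2260: Sun/Fri  2261: Tue/Sat  2262: Wed/Sun  2263: Thu/Mon  2264: Fri/Wed  2265: Sun/Thu  2266: Mon/Fri  2267: Tue/Sat  2268: Wed/Mon
Both conditions hold in: no year — 0.

0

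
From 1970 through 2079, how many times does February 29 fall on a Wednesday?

4

Leap years in 1970–2079: 27 of them.
Feb 29 weekday advances by 5 (mod 7) from one leap year to the next four years later (or differs when a century non-leap intervenes).
Leap-day weekdays: 1972:Tue 1976:Sun 1980:Fri 1984:Wed✓ 1988:Mon 1992:Sat 1996:Thu 2000:Tue 2004:Sun 2008:Fri 2012:Wed✓ 2016:Mon 2020:Sat 2024:Thu 2028:Tue 2032:Sun 2036:Fri 2040:Wed✓ 2044:Mon 2048:Sat 2052:Thu 2056:Tue 2060:Sun 2064:Fri 2068:Wed✓ 2072:Mon 2076:Sat
Wednesday: 1984, 2012, 2040, 2068 → 4.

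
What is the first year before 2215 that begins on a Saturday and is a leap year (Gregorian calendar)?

2180

Jan 1 advances by 2 weekdays after a leap year and by 1 after a common year.
2215: Jan 1 is Sunday.
2214: Saturday
2213: Friday
2212: Wednesday (leap)
2211: Tuesday
2210: Monday
2209: Sunday
2208: Friday (leap)
2207: Thursday
2206: Wednesday
2205: Tuesday
2204: Sunday (leap)
2203: Saturday
2202: Friday
2201: Thursday
2200: Wednesday
2199: Tuesday
2198: Monday
2197: Sunday
2196: Friday (leap)
2195: Thursday
2194: Wednesday
2193: Tuesday
2192: Sunday (leap)
2191: Saturday
2190: Friday
2189: Thursday
2188: Tuesday (leap)
2187: Monday
2186: Sunday
2185: Saturday
2184: Thursday (leap)
2183: Wednesday
2182: Tuesday
2181: Monday
2180: Saturday (leap)
2180 begins on a Saturday and is a leap year.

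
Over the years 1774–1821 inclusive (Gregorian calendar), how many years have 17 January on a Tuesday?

Track 17 January's weekday year by year (advancing +1, or +2 across a Feb 29):
  1774: Mon  1775: Tue (+1) ✓  1776: Wed (+1)  1777: Fri (+2)  1778: Sat (+1)
  1779: Sun (+1)  1780: Mon (+1)  1781: Wed (+2)  1782: Thu (+1)  1783: Fri (+1)
  1784: Sat (+1)  1785: Mon (+2)  1786: Tue (+1) ✓  1787: Wed (+1)  … (20 more years) …
  1808: Sun (+1)  1809: Tue (+2) ✓  1810: Wed (+1)  1811: Thu (+1)  1812: Fri (+1)
  1813: Sun (+2)  1814: Mon (+1)  1815: Tue (+1) ✓  1816: Wed (+1)  1817: Fri (+2)
  1818: Sat (+1)  1819: Sun (+1)  1820: Mon (+1)  1821: Wed (+2)
Tuesday years: 1775, 1786, 1792, 1797, 1804, 1809, 1815 — 7 in total.

7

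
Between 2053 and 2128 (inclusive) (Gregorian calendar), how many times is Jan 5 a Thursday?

Track Jan 5's weekday year by year (advancing +1, or +2 across a Feb 29):
  2053: Sun  2054: Mon (+1)  2055: Tue (+1)  2056: Wed (+1)  2057: Fri (+2)
  2058: Sat (+1)  2059: Sun (+1)  2060: Mon (+1)  2061: Wed (+2)  2062: Thu (+1) ✓
  2063: Fri (+1)  2064: Sat (+1)  2065: Mon (+2)  2066: Tue (+1)  … (48 more years) …
  2115: Sat (+1)  2116: Sun (+1)  2117: Tue (+2)  2118: Wed (+1)  2119: Thu (+1) ✓
  2120: Fri (+1)  2121: Sun (+2)  2122: Mon (+1)  2123: Tue (+1)  2124: Wed (+1)
  2125: Fri (+2)  2126: Sat (+1)  2127: Sun (+1)  2128: Mon (+1)
Thursday years: 2062, 2068, 2073, 2079, 2090, 2096, 2102, 2108, 2113, 2119 — 10 in total.

10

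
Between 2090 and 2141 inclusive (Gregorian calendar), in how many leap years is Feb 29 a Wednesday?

Leap years in 2090–2141: 12 of them.
Feb 29 weekday advances by 5 (mod 7) from one leap year to the next four years later (or differs when a century non-leap intervenes).
Leap-day weekdays: 2092:Fri 2096:Wed✓ 2104:Fri 2108:Wed✓ 2112:Mon 2116:Sat 2120:Thu 2124:Tue 2128:Sun 2132:Fri 2136:Wed✓ 2140:Mon
Wednesday: 2096, 2108, 2136 → 3.

3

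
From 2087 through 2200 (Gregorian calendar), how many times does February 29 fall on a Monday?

4

Leap years in 2087–2200: 27 of them.
Feb 29 weekday advances by 5 (mod 7) from one leap year to the next four years later (or differs when a century non-leap intervenes).
Leap-day weekdays: 2088:Sun 2092:Fri 2096:Wed 2104:Fri 2108:Wed 2112:Mon✓ 2116:Sat 2120:Thu 2124:Tue 2128:Sun 2132:Fri 2136:Wed 2140:Mon✓ 2144:Sat 2148:Thu 2152:Tue 2156:Sun 2160:Fri 2164:Wed 2168:Mon✓ 2172:Sat 2176:Thu 2180:Tue 2184:Sun 2188:Fri 2192:Wed 2196:Mon✓
Monday: 2112, 2140, 2168, 2196 → 4.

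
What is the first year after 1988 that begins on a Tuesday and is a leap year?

Jan 1 advances by 2 weekdays after a leap year and by 1 after a common year.
1988: Jan 1 is Friday (leap).
1989: Sunday
1990: Monday
1991: Tuesday
1992: Wednesday (leap)
1993: Friday
1994: Saturday
1995: Sunday
1996: Monday (leap)
1997: Wednesday
1998: Thursday
1999: Friday
2000: Saturday (leap)
2001: Monday
2002: Tuesday
2003: Wednesday
2004: Thursday (leap)
2005: Saturday
2006: Sunday
2007: Monday
2008: Tuesday (leap)
2008 begins on a Tuesday and is a leap year.

2008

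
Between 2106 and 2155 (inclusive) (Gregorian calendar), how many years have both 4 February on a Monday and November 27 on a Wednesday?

Check each year's weekday for 4 February and November 27:
  2106: Thu/Sat  2107: Fri/Sun  2108: Sat/Tue  2109: Mon/Wed ✓  2110: Tue/Thu  2111: Wed/Fri  2112: Thu/Sun  2113: Sat/Mon  2114: Sun/Tue  2115: Mon/Wed ✓  2116: Tue/Fri  2117: Thu/Sat  2118: Fri/Sun  2119: Sat/Mon  …(22 more)…  2142: Sun/Tue  2143: Mon/Wed ✓  2144: Tue/Fri  2145: Thu/Sat  2146: Fri/Sun  2147: Sat/Mon  2148: Sun/Wed  2149: Tue/Thu  2150: Wed/Fri  2151: Thu/Sat  2152: Fri/Mon  2153: Sun/Tue  2154: Mon/Wed ✓  2155: Tue/Thu
Both conditions hold in: 2109, 2115, 2126, 2137, 2143, 2154 — 6.

6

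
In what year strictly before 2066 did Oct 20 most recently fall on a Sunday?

From one year to the next, a fixed date's weekday advances by 1, or by 2 when a Feb 29 lies between the two dates.
2066: October 20 is Wednesday.
2065: Tuesday (−1)
2064: Monday (−1)
2063: Saturday (−2)
2062: Friday (−1)
2061: Thursday (−1)
2060: Wednesday (−1)
2059: Monday (−2)
2058: Sunday (−1)
Oct 20 falls on a Sunday in 2058.

2058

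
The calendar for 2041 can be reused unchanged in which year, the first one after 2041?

2047

Two years share a calendar iff Jan 1 falls on the same weekday and both are leap or both are common. 2041: Jan 1 is Tuesday, common year.
2042: Jan 1 Wednesday, common
2043: Jan 1 Thursday, common
2044: Jan 1 Friday, leap
2045: Jan 1 Sunday, common
2046: Jan 1 Monday, common
2047: Jan 1 Tuesday, common
2047 matches on both conditions.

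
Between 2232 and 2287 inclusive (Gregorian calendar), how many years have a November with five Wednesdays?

16

November has 30 days; it has five Wednesdays when Wednesday falls among the first (month-length − 28) days — i.e. when November 1 is one of Wednesday/Tuesday.
November 1 by year: 2232:Thu 2233:Fri 2234:Sat 2235:Sun 2236:Tue✓ 2237:Wed✓ 2238:Thu 2239:Fri 2240:Sun 2241:Mon 2242:Tue✓ 2243:Wed✓ 2244:Fri 2245:Sat 2246:Sun …(26 more)… 2273:Sat 2274:Sun 2275:Mon 2276:Wed✓ 2277:Thu 2278:Fri 2279:Sat 2280:Mon 2281:Tue✓ 2282:Wed✓ 2283:Thu 2284:Sat 2285:Sun 2286:Mon 2287:Tue✓
Years with five Wednesdays: 2236, 2237, 2242, 2243, 2248, 2253, 2254, 2259, 2264, 2265, 2270, 2271, 2276, 2281, 2282, 2287 → 16.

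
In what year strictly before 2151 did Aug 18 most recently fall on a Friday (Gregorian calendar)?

From one year to the next, a fixed date's weekday advances by 1, or by 2 when a Feb 29 lies between the two dates.
2151: August 18 is Wednesday.
2150: Tuesday (−1)
2149: Monday (−1)
2148: Sunday (−1)
2147: Friday (−2)
Aug 18 falls on a Friday in 2147.

2147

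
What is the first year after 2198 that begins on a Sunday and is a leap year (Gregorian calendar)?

2204

Jan 1 advances by 2 weekdays after a leap year and by 1 after a common year.
2198: Jan 1 is Monday.
2199: Tuesday
2200: Wednesday
2201: Thursday
2202: Friday
2203: Saturday
2204: Sunday (leap)
2204 begins on a Sunday and is a leap year.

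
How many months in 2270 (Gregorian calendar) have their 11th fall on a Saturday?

Check the 11th of each month of 2270: Jan 11: Tue, Feb 11: Fri, Mar 11: Fri, Apr 11: Mon, May 11: Wed, Jun 11: Sat, Jul 11: Mon, Aug 11: Thu, Sep 11: Sun, Oct 11: Tue, Nov 11: Fri, Dec 11: Sun.
Saturday occurs in June — 1 month.

1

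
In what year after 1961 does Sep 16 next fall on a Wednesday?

From one year to the next, a fixed date's weekday advances by 1, or by 2 when a Feb 29 lies between the two dates.
1961: September 16 is Saturday.
1962: Sunday (+1)
1963: Monday (+1)
1964: Wednesday (+2)
Sep 16 falls on a Wednesday in 1964.

1964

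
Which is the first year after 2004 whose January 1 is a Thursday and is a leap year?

2032

Jan 1 advances by 2 weekdays after a leap year and by 1 after a common year.
2004: Jan 1 is Thursday (leap).
2005: Saturday
2006: Sunday
2007: Monday
2008: Tuesday (leap)
2009: Thursday
2010: Friday
2011: Saturday
2012: Sunday (leap)
2013: Tuesday
2014: Wednesday
2015: Thursday
2016: Friday (leap)
2017: Sunday
2018: Monday
2019: Tuesday
2020: Wednesday (leap)
2021: Friday
2022: Saturday
2023: Sunday
2024: Monday (leap)
2025: Wednesday
2026: Thursday
2027: Friday
2028: Saturday (leap)
2029: Monday
2030: Tuesday
2031: Wednesday
2032: Thursday (leap)
2032 begins on a Thursday and is a leap year.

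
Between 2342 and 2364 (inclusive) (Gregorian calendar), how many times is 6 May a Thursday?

3

Track 6 May's weekday year by year (advancing +1, or +2 across a Feb 29):
  2342: Wed  2343: Thu (+1) ✓  2344: Sat (+2)  2345: Sun (+1)  2346: Mon (+1)
  2347: Tue (+1)  2348: Thu (+2) ✓  2349: Fri (+1)  2350: Sat (+1)  2351: Sun (+1)
  2352: Tue (+2)  2353: Wed (+1)  2354: Thu (+1) ✓  2355: Fri (+1)  2356: Sun (+2)
  2357: Mon (+1)  2358: Tue (+1)  2359: Wed (+1)  2360: Fri (+2)  2361: Sat (+1)
  2362: Sun (+1)  2363: Mon (+1)  2364: Wed (+2)
Thursday years: 2343, 2348, 2354 — 3 in total.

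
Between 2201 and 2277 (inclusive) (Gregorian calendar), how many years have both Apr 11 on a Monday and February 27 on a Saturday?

Check each year's weekday for Apr 11 and February 27:
  2201: Sat/Fri  2202: Sun/Sat  2203: Mon/Sun  2204: Wed/Mon  2205: Thu/Wed  2206: Fri/Thu  2207: Sat/Fri  2208: Mon/Sat ✓  2209: Tue/Mon  2210: Wed/Tue  2211: Thu/Wed  2212: Sat/Thu  2213: Sun/Sat  2214: Mon/Sun  …(49 more)…  2264: Mon/Sat ✓  2265: Tue/Mon  2266: Wed/Tue  2267: Thu/Wed  2268: Sat/Thu  2269: Sun/Sat  2270: Mon/Sun  2271: Tue/Mon  2272: Thu/Tue  2273: Fri/Thu  2274: Sat/Fri  2275: Sun/Sat  2276: Tue/Sun  2277: Wed/Tue
Both conditions hold in: 2208, 2236, 2264 — 3.

3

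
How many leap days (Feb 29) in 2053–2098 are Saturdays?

1

Leap years in 2053–2098: 11 of them.
Feb 29 weekday advances by 5 (mod 7) from one leap year to the next four years later (or differs when a century non-leap intervenes).
Leap-day weekdays: 2056:Tue 2060:Sun 2064:Fri 2068:Wed 2072:Mon 2076:Sat✓ 2080:Thu 2084:Tue 2088:Sun 2092:Fri 2096:Wed
Saturday: 2076 → 1.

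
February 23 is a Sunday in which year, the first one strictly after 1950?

1958

From one year to the next, a fixed date's weekday advances by 1, or by 2 when a Feb 29 lies between the two dates.
1950: February 23 is Thursday.
1951: Friday (+1)
1952: Saturday (+1)
1953: Monday (+2)
1954: Tuesday (+1)
1955: Wednesday (+1)
1956: Thursday (+1)
1957: Saturday (+2)
1958: Sunday (+1)
February 23 falls on a Sunday in 1958.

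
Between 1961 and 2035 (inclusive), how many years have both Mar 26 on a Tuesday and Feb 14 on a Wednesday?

3

Check each year's weekday for Mar 26 and Feb 14:
  1961: Sun/Tue  1962: Mon/Wed  1963: Tue/Thu  1964: Thu/Fri  1965: Fri/Sun  1966: Sat/Mon  1967: Sun/Tue  1968: Tue/Wed ✓  1969: Wed/Fri  1970: Thu/Sat  1971: Fri/Sun  1972: Sun/Mon  1973: Mon/Wed  1974: Tue/Thu  …(47 more)…  2022: Sat/Mon  2023: Sun/Tue  2024: Tue/Wed ✓  2025: Wed/Fri  2026: Thu/Sat  2027: Fri/Sun  2028: Sun/Mon  2029: Mon/Wed  2030: Tue/Thu  2031: Wed/Fri  2032: Fri/Sat  2033: Sat/Mon  2034: Sun/Tue  2035: Mon/Wed
Both conditions hold in: 1968, 1996, 2024 — 3.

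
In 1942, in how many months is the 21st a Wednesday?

2

Check the 21st of each month of 1942: Jan 21: Wed, Feb 21: Sat, Mar 21: Sat, Apr 21: Tue, May 21: Thu, Jun 21: Sun, Jul 21: Tue, Aug 21: Fri, Sep 21: Mon, Oct 21: Wed, Nov 21: Sat, Dec 21: Mon.
Wednesday occurs in January, October — 2 months.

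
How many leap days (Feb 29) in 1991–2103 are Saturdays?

4

Leap years in 1991–2103: 27 of them.
Feb 29 weekday advances by 5 (mod 7) from one leap year to the next four years later (or differs when a century non-leap intervenes).
Leap-day weekdays: 1992:Sat✓ 1996:Thu 2000:Tue 2004:Sun 2008:Fri 2012:Wed 2016:Mon 2020:Sat✓ 2024:Thu 2028:Tue 2032:Sun 2036:Fri 2040:Wed 2044:Mon 2048:Sat✓ 2052:Thu 2056:Tue 2060:Sun 2064:Fri 2068:Wed 2072:Mon 2076:Sat✓ 2080:Thu 2084:Tue 2088:Sun 2092:Fri 2096:Wed
Saturday: 1992, 2020, 2048, 2076 → 4.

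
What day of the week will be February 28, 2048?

Friday

January 1, 2048 is a Wednesday.
February 28 is day 59 of the year, i.e. 58 days after Jan 1.
58 mod 7 = 2, so advance 2 weekdays from Wednesday: Friday.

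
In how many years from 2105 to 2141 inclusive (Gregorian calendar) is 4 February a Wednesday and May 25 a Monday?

5

Check each year's weekday for 4 February and May 25:
  2105: Wed/Mon ✓  2106: Thu/Tue  2107: Fri/Wed  2108: Sat/Fri  2109: Mon/Sat  2110: Tue/Sun  2111: Wed/Mon ✓  2112: Thu/Wed  2113: Sat/Thu  2114: Sun/Fri  2115: Mon/Sat  2116: Tue/Mon  2117: Thu/Tue  2118: Fri/Wed  …(9 more)…  2128: Wed/Tue  2129: Fri/Wed  2130: Sat/Thu  2131: Sun/Fri  2132: Mon/Sun  2133: Wed/Mon ✓  2134: Thu/Tue  2135: Fri/Wed  2136: Sat/Fri  2137: Mon/Sat  2138: Tue/Sun  2139: Wed/Mon ✓  2140: Thu/Wed  2141: Sat/Thu
Both conditions hold in: 2105, 2111, 2122, 2133, 2139 — 5.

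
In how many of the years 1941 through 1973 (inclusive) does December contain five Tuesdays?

14

December has 31 days; it has five Tuesdays when Tuesday falls among the first (month-length − 28) days — i.e. when December 1 is one of Tuesday/Monday/Sunday.
December 1 by year: 1941:Mon✓ 1942:Tue✓ 1943:Wed 1944:Fri 1945:Sat 1946:Sun✓ 1947:Mon✓ 1948:Wed 1949:Thu 1950:Fri 1951:Sat 1952:Mon✓ 1953:Tue✓ 1954:Wed 1955:Thu …(3 more)… 1959:Tue✓ 1960:Thu 1961:Fri 1962:Sat 1963:Sun✓ 1964:Tue✓ 1965:Wed 1966:Thu 1967:Fri 1968:Sun✓ 1969:Mon✓ 1970:Tue✓ 1971:Wed 1972:Fri 1973:Sat
Years with five Tuesdays: 1941, 1942, 1946, 1947, 1952, 1953, 1957, 1958, 1959, 1963, 1964, 1968, 1969, 1970 → 14.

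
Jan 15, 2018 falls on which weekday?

January 1, 2018 is a Monday.
January 15 is day 15 of the year, i.e. 14 days after Jan 1.
14 mod 7 = 0, so advance 0 weekdays from Monday: Monday.

Monday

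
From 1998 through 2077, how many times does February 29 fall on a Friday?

Leap years in 1998–2077: 20 of them.
Feb 29 weekday advances by 5 (mod 7) from one leap year to the next four years later (or differs when a century non-leap intervenes).
Leap-day weekdays: 2000:Tue 2004:Sun 2008:Fri✓ 2012:Wed 2016:Mon 2020:Sat 2024:Thu 2028:Tue 2032:Sun 2036:Fri✓ 2040:Wed 2044:Mon 2048:Sat 2052:Thu 2056:Tue 2060:Sun 2064:Fri✓ 2068:Wed 2072:Mon 2076:Sat
Friday: 2008, 2036, 2064 → 3.

3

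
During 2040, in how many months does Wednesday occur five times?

A month of length L has five Wednesdays iff its first Wednesday is on day ≤ L−28 (so day 1–3 in a 31-day month, 1–2 in a 30-day month, day 1 in a leap February).
Checking each month of 2040: Jan starts Sun (31d); Feb starts Wed (29d) ✓; Mar starts Thu (31d); Apr starts Sun (30d); May starts Tue (31d) ✓; Jun starts Fri (30d); Jul starts Sun (31d); Aug starts Wed (31d) ✓; Sep starts Sat (30d); Oct starts Mon (31d) ✓; Nov starts Thu (30d); Dec starts Sat (31d).
Five-Wednesday months: February, May, August, October → 4.

4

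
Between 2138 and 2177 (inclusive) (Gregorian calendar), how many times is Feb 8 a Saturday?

Track Feb 8's weekday year by year (advancing +1, or +2 across a Feb 29):
  2138: Sat ✓  2139: Sun (+1)  2140: Mon (+1)  2141: Wed (+2)  2142: Thu (+1)
  2143: Fri (+1)  2144: Sat (+1) ✓  2145: Mon (+2)  2146: Tue (+1)  2147: Wed (+1)
  2148: Thu (+1)  2149: Sat (+2) ✓  2150: Sun (+1)  2151: Mon (+1)  … (12 more years) …
  2164: Wed (+1)  2165: Fri (+2)  2166: Sat (+1) ✓  2167: Sun (+1)  2168: Mon (+1)
  2169: Wed (+2)  2170: Thu (+1)  2171: Fri (+1)  2172: Sat (+1) ✓  2173: Mon (+2)
  2174: Tue (+1)  2175: Wed (+1)  2176: Thu (+1)  2177: Sat (+2) ✓
Saturday years: 2138, 2144, 2149, 2155, 2166, 2172, 2177 — 7 in total.

7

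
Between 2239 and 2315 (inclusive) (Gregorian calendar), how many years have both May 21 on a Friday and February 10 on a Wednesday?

Check each year's weekday for May 21 and February 10:
  2239: Tue/Sun  2240: Thu/Mon  2241: Fri/Wed ✓  2242: Sat/Thu  2243: Sun/Fri  2244: Tue/Sat  2245: Wed/Mon  2246: Thu/Tue  2247: Fri/Wed ✓  2248: Sun/Thu  2249: Mon/Sat  2250: Tue/Sun  2251: Wed/Mon  2252: Fri/Tue  …(49 more)…  2302: Wed/Mon  2303: Thu/Tue  2304: Sat/Wed  2305: Sun/Fri  2306: Mon/Sat  2307: Tue/Sun  2308: Thu/Mon  2309: Fri/Wed ✓  2310: Sat/Thu  2311: Sun/Fri  2312: Tue/Sat  2313: Wed/Mon  2314: Thu/Tue  2315: Fri/Wed ✓
Both conditions hold in: 2241, 2247, 2258, 2269, 2275, 2286, 2297, 2309, 2315 — 9.

9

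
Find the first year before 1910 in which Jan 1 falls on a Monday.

Jan 1 advances by 2 weekdays after a leap year and by 1 after a common year.
1910: Jan 1 is Saturday.
1909: Friday
1908: Wednesday (leap)
1907: Tuesday
1906: Monday
1906 begins on a Monday

1906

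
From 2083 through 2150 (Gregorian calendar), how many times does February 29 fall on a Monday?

Leap years in 2083–2150: 16 of them.
Feb 29 weekday advances by 5 (mod 7) from one leap year to the next four years later (or differs when a century non-leap intervenes).
Leap-day weekdays: 2084:Tue 2088:Sun 2092:Fri 2096:Wed 2104:Fri 2108:Wed 2112:Mon✓ 2116:Sat 2120:Thu 2124:Tue 2128:Sun 2132:Fri 2136:Wed 2140:Mon✓ 2144:Sat 2148:Thu
Monday: 2112, 2140 → 2.

2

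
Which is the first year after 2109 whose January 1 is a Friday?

2112

Jan 1 advances by 2 weekdays after a leap year and by 1 after a common year.
2109: Jan 1 is Tuesday.
2110: Wednesday
2111: Thursday
2112: Friday (leap)
2112 begins on a Friday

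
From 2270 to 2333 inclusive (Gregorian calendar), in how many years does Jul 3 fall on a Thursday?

9

Track Jul 3's weekday year by year (advancing +1, or +2 across a Feb 29):
  2270: Sun  2271: Mon (+1)  2272: Wed (+2)  2273: Thu (+1) ✓  2274: Fri (+1)
  2275: Sat (+1)  2276: Mon (+2)  2277: Tue (+1)  2278: Wed (+1)  2279: Thu (+1) ✓
  2280: Sat (+2)  2281: Sun (+1)  2282: Mon (+1)  2283: Tue (+1)  … (36 more years) …
  2320: Sat (+2)  2321: Sun (+1)  2322: Mon (+1)  2323: Tue (+1)  2324: Thu (+2) ✓
  2325: Fri (+1)  2326: Sat (+1)  2327: Sun (+1)  2328: Tue (+2)  2329: Wed (+1)
  2330: Thu (+1) ✓  2331: Fri (+1)  2332: Sun (+2)  2333: Mon (+1)
Thursday years: 2273, 2279, 2284, 2290, 2302, 2313, 2319, 2324, 2330 — 9 in total.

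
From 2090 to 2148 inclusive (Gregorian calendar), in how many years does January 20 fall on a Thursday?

Track January 20's weekday year by year (advancing +1, or +2 across a Feb 29):
  2090: Fri  2091: Sat (+1)  2092: Sun (+1)  2093: Tue (+2)  2094: Wed (+1)
  2095: Thu (+1) ✓  2096: Fri (+1)  2097: Sun (+2)  2098: Mon (+1)  2099: Tue (+1)
  2100: Wed (+1)  2101: Thu (+1) ✓  2102: Fri (+1)  2103: Sat (+1)  … (31 more years) …
  2135: Thu (+1) ✓  2136: Fri (+1)  2137: Sun (+2)  2138: Mon (+1)  2139: Tue (+1)
  2140: Wed (+1)  2141: Fri (+2)  2142: Sat (+1)  2143: Sun (+1)  2144: Mon (+1)
  2145: Wed (+2)  2146: Thu (+1) ✓  2147: Fri (+1)  2148: Sat (+1)
Thursday years: 2095, 2101, 2107, 2118, 2124, 2129, 2135, 2146 — 8 in total.

8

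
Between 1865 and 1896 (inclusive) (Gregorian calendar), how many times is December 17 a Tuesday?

5

Track December 17's weekday year by year (advancing +1, or +2 across a Feb 29):
  1865: Sun  1866: Mon (+1)  1867: Tue (+1) ✓  1868: Thu (+2)  1869: Fri (+1)
  1870: Sat (+1)  1871: Sun (+1)  1872: Tue (+2) ✓  1873: Wed (+1)  1874: Thu (+1)
  1875: Fri (+1)  1876: Sun (+2)  1877: Mon (+1)  1878: Tue (+1) ✓  … (4 more years) …
  1883: Mon (+1)  1884: Wed (+2)  1885: Thu (+1)  1886: Fri (+1)  1887: Sat (+1)
  1888: Mon (+2)  1889: Tue (+1) ✓  1890: Wed (+1)  1891: Thu (+1)  1892: Sat (+2)
  1893: Sun (+1)  1894: Mon (+1)  1895: Tue (+1) ✓  1896: Thu (+2)
Tuesday years: 1867, 1872, 1878, 1889, 1895 — 5 in total.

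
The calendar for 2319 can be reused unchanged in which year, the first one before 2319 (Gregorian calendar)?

Two years share a calendar iff Jan 1 falls on the same weekday and both are leap or both are common. 2319: Jan 1 is Wednesday, common year.
2318: Jan 1 Tuesday, common
2317: Jan 1 Monday, common
2316: Jan 1 Saturday, leap
2315: Jan 1 Friday, common
2314: Jan 1 Thursday, common
2313: Jan 1 Wednesday, common
2313 matches on both conditions.

2313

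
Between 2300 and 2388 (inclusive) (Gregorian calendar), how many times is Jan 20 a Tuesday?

13

Track Jan 20's weekday year by year (advancing +1, or +2 across a Feb 29):
  2300: Sat  2301: Sun (+1)  2302: Mon (+1)  2303: Tue (+1) ✓  2304: Wed (+1)
  2305: Fri (+2)  2306: Sat (+1)  2307: Sun (+1)  2308: Mon (+1)  2309: Wed (+2)
  2310: Thu (+1)  2311: Fri (+1)  2312: Sat (+1)  2313: Mon (+2)  … (61 more years) …
  2375: Mon (+1)  2376: Tue (+1) ✓  2377: Thu (+2)  2378: Fri (+1)  2379: Sat (+1)
  2380: Sun (+1)  2381: Tue (+2) ✓  2382: Wed (+1)  2383: Thu (+1)  2384: Fri (+1)
  2385: Sun (+2)  2386: Mon (+1)  2387: Tue (+1) ✓  2388: Wed (+1)
Tuesday years: 2303, 2314, 2320, 2325, 2331, 2342, 2348, 2353, 2359, 2370, 2376, 2381, 2387 — 13 in total.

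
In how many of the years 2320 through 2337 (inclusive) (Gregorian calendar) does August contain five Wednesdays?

August has 31 days; it has five Wednesdays when Wednesday falls among the first (month-length − 28) days — i.e. when August 1 is one of Wednesday/Tuesday/Monday.
August 1 by year: 2320:Sun 2321:Mon✓ 2322:Tue✓ 2323:Wed✓ 2324:Fri 2325:Sat 2326:Sun 2327:Mon✓ 2328:Wed✓ 2329:Thu 2330:Fri 2331:Sat 2332:Mon✓ 2333:Tue✓ 2334:Wed✓ 2335:Thu 2336:Sat 2337:Sun
Years with five Wednesdays: 2321, 2322, 2323, 2327, 2328, 2332, 2333, 2334 → 8.

8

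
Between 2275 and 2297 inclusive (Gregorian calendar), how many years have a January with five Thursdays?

10

January has 31 days; it has five Thursdays when Thursday falls among the first (month-length − 28) days — i.e. when January 1 is one of Thursday/Wednesday/Tuesday.
January 1 by year: 2275:Fri 2276:Sat 2277:Mon 2278:Tue✓ 2279:Wed✓ 2280:Thu✓ 2281:Sat 2282:Sun 2283:Mon 2284:Tue✓ 2285:Thu✓ 2286:Fri 2287:Sat 2288:Sun 2289:Tue✓ 2290:Wed✓ 2291:Thu✓ 2292:Fri 2293:Sun 2294:Mon 2295:Tue✓ 2296:Wed✓ 2297:Fri
Years with five Thursdays: 2278, 2279, 2280, 2284, 2285, 2289, 2290, 2291, 2295, 2296 → 10.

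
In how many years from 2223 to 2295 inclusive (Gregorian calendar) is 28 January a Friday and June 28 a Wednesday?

2

Check each year's weekday for 28 January and June 28:
  2223: Tue/Sat  2224: Wed/Mon  2225: Fri/Tue  2226: Sat/Wed  2227: Sun/Thu  2228: Mon/Sat  2229: Wed/Sun  2230: Thu/Mon  2231: Fri/Tue  2232: Sat/Thu  2233: Mon/Fri  2234: Tue/Sat  2235: Wed/Sun  2236: Thu/Tue  …(45 more)…  2282: Sat/Wed  2283: Sun/Thu  2284: Mon/Sat  2285: Wed/Sun  2286: Thu/Mon  2287: Fri/Tue  2288: Sat/Thu  2289: Mon/Fri  2290: Tue/Sat  2291: Wed/Sun  2292: Thu/Tue  2293: Sat/Wed  2294: Sun/Thu  2295: Mon/Fri
Both conditions hold in: 2248, 2276 — 2.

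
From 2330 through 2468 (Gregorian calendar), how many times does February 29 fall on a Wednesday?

Leap years in 2330–2468: 35 of them.
Feb 29 weekday advances by 5 (mod 7) from one leap year to the next four years later (or differs when a century non-leap intervenes).
Leap-day weekdays: 2332:Mon 2336:Sat 2340:Thu 2344:Tue 2348:Sun 2352:Fri 2356:Wed✓ 2360:Mon 2364:Sat 2368:Thu 2372:Tue 2376:Sun 2380:Fri …(9 more)… 2420:Sat 2424:Thu 2428:Tue 2432:Sun 2436:Fri 2440:Wed✓ 2444:Mon 2448:Sat 2452:Thu 2456:Tue 2460:Sun 2464:Fri 2468:Wed✓
Wednesday: 2356, 2384, 2412, 2440, 2468 → 5.

5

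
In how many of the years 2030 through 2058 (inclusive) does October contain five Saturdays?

October has 31 days; it has five Saturdays when Saturday falls among the first (month-length − 28) days — i.e. when October 1 is one of Saturday/Friday/Thursday.
October 1 by year: 2030:Tue 2031:Wed 2032:Fri✓ 2033:Sat✓ 2034:Sun 2035:Mon 2036:Wed 2037:Thu✓ 2038:Fri✓ 2039:Sat✓ 2040:Mon 2041:Tue 2042:Wed 2043:Thu✓ 2044:Sat✓ 2045:Sun 2046:Mon 2047:Tue 2048:Thu✓ 2049:Fri✓ 2050:Sat✓ 2051:Sun 2052:Tue 2053:Wed 2054:Thu✓ 2055:Fri✓ 2056:Sun 2057:Mon 2058:Tue
Years with five Saturdays: 2032, 2033, 2037, 2038, 2039, 2043, 2044, 2048, 2049, 2050, 2054, 2055 → 12.

12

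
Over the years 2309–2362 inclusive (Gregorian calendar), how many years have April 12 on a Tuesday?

Track April 12's weekday year by year (advancing +1, or +2 across a Feb 29):
  2309: Mon  2310: Tue (+1) ✓  2311: Wed (+1)  2312: Fri (+2)  2313: Sat (+1)
  2314: Sun (+1)  2315: Mon (+1)  2316: Wed (+2)  2317: Thu (+1)  2318: Fri (+1)
  2319: Sat (+1)  2320: Mon (+2)  2321: Tue (+1) ✓  2322: Wed (+1)  … (26 more years) …
  2349: Tue (+1) ✓  2350: Wed (+1)  2351: Thu (+1)  2352: Sat (+2)  2353: Sun (+1)
  2354: Mon (+1)  2355: Tue (+1) ✓  2356: Thu (+2)  2357: Fri (+1)  2358: Sat (+1)
  2359: Sun (+1)  2360: Tue (+2) ✓  2361: Wed (+1)  2362: Thu (+1)
Tuesday years: 2310, 2321, 2327, 2332, 2338, 2349, 2355, 2360 — 8 in total.

8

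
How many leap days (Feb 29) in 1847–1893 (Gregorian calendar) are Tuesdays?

Leap years in 1847–1893: 12 of them.
Feb 29 weekday advances by 5 (mod 7) from one leap year to the next four years later (or differs when a century non-leap intervenes).
Leap-day weekdays: 1848:Tue✓ 1852:Sun 1856:Fri 1860:Wed 1864:Mon 1868:Sat 1872:Thu 1876:Tue✓ 1880:Sun 1884:Fri 1888:Wed 1892:Mon
Tuesday: 1848, 1876 → 2.

2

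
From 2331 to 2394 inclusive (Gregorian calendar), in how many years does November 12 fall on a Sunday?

Track November 12's weekday year by year (advancing +1, or +2 across a Feb 29):
  2331: Thu  2332: Sat (+2)  2333: Sun (+1) ✓  2334: Mon (+1)  2335: Tue (+1)
  2336: Thu (+2)  2337: Fri (+1)  2338: Sat (+1)  2339: Sun (+1) ✓  2340: Tue (+2)
  2341: Wed (+1)  2342: Thu (+1)  2343: Fri (+1)  2344: Sun (+2) ✓  … (36 more years) …
  2381: Thu (+1)  2382: Fri (+1)  2383: Sat (+1)  2384: Mon (+2)  2385: Tue (+1)
  2386: Wed (+1)  2387: Thu (+1)  2388: Sat (+2)  2389: Sun (+1) ✓  2390: Mon (+1)
  2391: Tue (+1)  2392: Thu (+2)  2393: Fri (+1)  2394: Sat (+1)
Sunday years: 2333, 2339, 2344, 2350, 2361, 2367, 2372, 2378, 2389 — 9 in total.

9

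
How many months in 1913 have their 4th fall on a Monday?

Check the 4th of each month of 1913: Jan 4: Sat, Feb 4: Tue, Mar 4: Tue, Apr 4: Fri, May 4: Sun, Jun 4: Wed, Jul 4: Fri, Aug 4: Mon, Sep 4: Thu, Oct 4: Sat, Nov 4: Tue, Dec 4: Thu.
Monday occurs in August — 1 month.

1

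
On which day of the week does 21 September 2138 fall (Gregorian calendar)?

Sunday

January 1, 2138 is a Wednesday.
September 21 is day 264 of the year, i.e. 263 days after Jan 1.
263 mod 7 = 4, so advance 4 weekdays from Wednesday: Sunday.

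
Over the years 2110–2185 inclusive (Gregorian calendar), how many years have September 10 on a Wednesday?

11

Track September 10's weekday year by year (advancing +1, or +2 across a Feb 29):
  2110: Wed ✓  2111: Thu (+1)  2112: Sat (+2)  2113: Sun (+1)  2114: Mon (+1)
  2115: Tue (+1)  2116: Thu (+2)  2117: Fri (+1)  2118: Sat (+1)  2119: Sun (+1)
  2120: Tue (+2)  2121: Wed (+1) ✓  2122: Thu (+1)  2123: Fri (+1)  … (48 more years) …
  2172: Thu (+2)  2173: Fri (+1)  2174: Sat (+1)  2175: Sun (+1)  2176: Tue (+2)
  2177: Wed (+1) ✓  2178: Thu (+1)  2179: Fri (+1)  2180: Sun (+2)  2181: Mon (+1)
  2182: Tue (+1)  2183: Wed (+1) ✓  2184: Fri (+2)  2185: Sat (+1)
Wednesday years: 2110, 2121, 2127, 2132, 2138, 2149, 2155, 2160, 2166, 2177, 2183 — 11 in total.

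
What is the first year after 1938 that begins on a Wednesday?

Jan 1 advances by 2 weekdays after a leap year and by 1 after a common year.
1938: Jan 1 is Saturday.
1939: Sunday
1940: Monday (leap)
1941: Wednesday
1941 begins on a Wednesday

1941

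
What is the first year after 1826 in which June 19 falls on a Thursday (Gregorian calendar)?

1828

From one year to the next, a fixed date's weekday advances by 1, or by 2 when a Feb 29 lies between the two dates.
1826: June 19 is Monday.
1827: Tuesday (+1)
1828: Thursday (+2)
June 19 falls on a Thursday in 1828.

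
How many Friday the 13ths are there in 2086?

2

Check the 13th of each month of 2086: Jan 13: Sun, Feb 13: Wed, Mar 13: Wed, Apr 13: Sat, May 13: Mon, Jun 13: Thu, Jul 13: Sat, Aug 13: Tue, Sep 13: Fri, Oct 13: Sun, Nov 13: Wed, Dec 13: Fri.
Friday occurs in September, December — 2 months.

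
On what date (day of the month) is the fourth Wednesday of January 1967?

25

January 1, 1967 is a Sunday, so the first Wednesday is the 4th.
The fourth Wednesday is 4 + 21 = 25.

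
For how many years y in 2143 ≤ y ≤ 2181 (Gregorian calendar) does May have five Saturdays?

17

May has 31 days; it has five Saturdays when Saturday falls among the first (month-length − 28) days — i.e. when May 1 is one of Saturday/Friday/Thursday.
May 1 by year: 2143:Wed 2144:Fri✓ 2145:Sat✓ 2146:Sun 2147:Mon 2148:Wed 2149:Thu✓ 2150:Fri✓ 2151:Sat✓ 2152:Mon 2153:Tue 2154:Wed 2155:Thu✓ 2156:Sat✓ 2157:Sun …(9 more)… 2167:Fri✓ 2168:Sun 2169:Mon 2170:Tue 2171:Wed 2172:Fri✓ 2173:Sat✓ 2174:Sun 2175:Mon 2176:Wed 2177:Thu✓ 2178:Fri✓ 2179:Sat✓ 2180:Mon 2181:Tue
Years with five Saturdays: 2144, 2145, 2149, 2150, 2151, 2155, 2156, 2160, 2161, 2162, 2166, 2167, 2172, 2173, 2177, 2178, 2179 → 17.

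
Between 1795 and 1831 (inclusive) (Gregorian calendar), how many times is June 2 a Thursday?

6

Track June 2's weekday year by year (advancing +1, or +2 across a Feb 29):
  1795: Tue  1796: Thu (+2) ✓  1797: Fri (+1)  1798: Sat (+1)  1799: Sun (+1)
  1800: Mon (+1)  1801: Tue (+1)  1802: Wed (+1)  1803: Thu (+1) ✓  1804: Sat (+2)
  1805: Sun (+1)  1806: Mon (+1)  1807: Tue (+1)  1808: Thu (+2) ✓  … (9 more years) …
  1818: Tue (+1)  1819: Wed (+1)  1820: Fri (+2)  1821: Sat (+1)  1822: Sun (+1)
  1823: Mon (+1)  1824: Wed (+2)  1825: Thu (+1) ✓  1826: Fri (+1)  1827: Sat (+1)
  1828: Mon (+2)  1829: Tue (+1)  1830: Wed (+1)  1831: Thu (+1) ✓
Thursday years: 1796, 1803, 1808, 1814, 1825, 1831 — 6 in total.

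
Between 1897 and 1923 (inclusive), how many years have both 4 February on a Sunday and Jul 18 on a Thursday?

1

Check each year's weekday for 4 February and Jul 18:
  1897: Thu/Sun  1898: Fri/Mon  1899: Sat/Tue  1900: Sun/Wed  1901: Mon/Thu  1902: Tue/Fri  1903: Wed/Sat  1904: Thu/Mon  1905: Sat/Tue  1906: Sun/Wed  1907: Mon/Thu  1908: Tue/Sat  1909: Thu/Sun  1910: Fri/Mon  1911: Sat/Tue  1912: Sun/Thu ✓  1913: Tue/Fri  1914: Wed/Sat  1915: Thu/Sun  1916: Fri/Tue  1917: Sun/Wed  1918: Mon/Thu  1919: Tue/Fri  1920: Wed/Sun  1921: Fri/Mon  1922: Sat/Tue  1923: Sun/Wed
Both conditions hold in: 1912 — 1.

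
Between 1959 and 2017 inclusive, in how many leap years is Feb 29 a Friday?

2

Leap years in 1959–2017: 15 of them.
Feb 29 weekday advances by 5 (mod 7) from one leap year to the next four years later (or differs when a century non-leap intervenes).
Leap-day weekdays: 1960:Mon 1964:Sat 1968:Thu 1972:Tue 1976:Sun 1980:Fri✓ 1984:Wed 1988:Mon 1992:Sat 1996:Thu 2000:Tue 2004:Sun 2008:Fri✓ 2012:Wed 2016:Mon
Friday: 1980, 2008 → 2.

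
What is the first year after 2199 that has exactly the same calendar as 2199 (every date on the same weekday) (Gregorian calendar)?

2205

Two years share a calendar iff Jan 1 falls on the same weekday and both are leap or both are common. 2199: Jan 1 is Tuesday, common year.
2200: Jan 1 Wednesday, common
2201: Jan 1 Thursday, common
2202: Jan 1 Friday, common
2203: Jan 1 Saturday, common
2204: Jan 1 Sunday, leap
2205: Jan 1 Tuesday, common
2205 matches on both conditions.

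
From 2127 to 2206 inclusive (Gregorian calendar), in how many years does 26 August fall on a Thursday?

11

Track 26 August's weekday year by year (advancing +1, or +2 across a Feb 29):
  2127: Tue  2128: Thu (+2) ✓  2129: Fri (+1)  2130: Sat (+1)  2131: Sun (+1)
  2132: Tue (+2)  2133: Wed (+1)  2134: Thu (+1) ✓  2135: Fri (+1)  2136: Sun (+2)
  2137: Mon (+1)  2138: Tue (+1)  2139: Wed (+1)  2140: Fri (+2)  … (52 more years) …
  2193: Mon (+1)  2194: Tue (+1)  2195: Wed (+1)  2196: Fri (+2)  2197: Sat (+1)
  2198: Sun (+1)  2199: Mon (+1)  2200: Tue (+1)  2201: Wed (+1)  2202: Thu (+1) ✓
  2203: Fri (+1)  2204: Sun (+2)  2205: Mon (+1)  2206: Tue (+1)
Thursday years: 2128, 2134, 2145, 2151, 2156, 2162, 2173, 2179, 2184, 2190, 2202 — 11 in total.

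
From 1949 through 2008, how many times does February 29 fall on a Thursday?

Leap years in 1949–2008: 15 of them.
Feb 29 weekday advances by 5 (mod 7) from one leap year to the next four years later (or differs when a century non-leap intervenes).
Leap-day weekdays: 1952:Fri 1956:Wed 1960:Mon 1964:Sat 1968:Thu✓ 1972:Tue 1976:Sun 1980:Fri 1984:Wed 1988:Mon 1992:Sat 1996:Thu✓ 2000:Tue 2004:Sun 2008:Fri
Thursday: 1968, 1996 → 2.

2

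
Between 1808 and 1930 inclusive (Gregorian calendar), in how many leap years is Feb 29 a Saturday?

5

Leap years in 1808–1930: 30 of them.
Feb 29 weekday advances by 5 (mod 7) from one leap year to the next four years later (or differs when a century non-leap intervenes).
Leap-day weekdays: 1808:Mon 1812:Sat✓ 1816:Thu 1820:Tue 1824:Sun 1828:Fri 1832:Wed 1836:Mon 1840:Sat✓ 1844:Thu 1848:Tue 1852:Sun 1856:Fri …(4 more)… 1876:Tue 1880:Sun 1884:Fri 1888:Wed 1892:Mon 1896:Sat✓ 1904:Mon 1908:Sat✓ 1912:Thu 1916:Tue 1920:Sun 1924:Fri 1928:Wed
Saturday: 1812, 1840, 1868, 1896, 1908 → 5.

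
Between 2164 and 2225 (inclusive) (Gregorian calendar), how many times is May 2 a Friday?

9

Track May 2's weekday year by year (advancing +1, or +2 across a Feb 29):
  2164: Wed  2165: Thu (+1)  2166: Fri (+1) ✓  2167: Sat (+1)  2168: Mon (+2)
  2169: Tue (+1)  2170: Wed (+1)  2171: Thu (+1)  2172: Sat (+2)  2173: Sun (+1)
  2174: Mon (+1)  2175: Tue (+1)  2176: Thu (+2)  2177: Fri (+1) ✓  … (34 more years) …
  2212: Sat (+2)  2213: Sun (+1)  2214: Mon (+1)  2215: Tue (+1)  2216: Thu (+2)
  2217: Fri (+1) ✓  2218: Sat (+1)  2219: Sun (+1)  2220: Tue (+2)  2221: Wed (+1)
  2222: Thu (+1)  2223: Fri (+1) ✓  2224: Sun (+2)  2225: Mon (+1)
Friday years: 2166, 2177, 2183, 2188, 2194, 2200, 2206, 2217, 2223 — 9 in total.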